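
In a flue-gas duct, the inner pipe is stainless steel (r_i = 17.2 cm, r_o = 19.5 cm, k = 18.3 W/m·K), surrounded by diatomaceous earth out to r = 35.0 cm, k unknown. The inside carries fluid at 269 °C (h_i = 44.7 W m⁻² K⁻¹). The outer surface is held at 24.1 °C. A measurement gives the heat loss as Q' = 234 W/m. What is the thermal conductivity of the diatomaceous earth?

ΣR = ΔT/Q' = |269 − 24.1|/234 = 1.047 m·K/W
Known resistances:
  R'_conv,in = 1/(2πr h) = 1/(2π·0.172·44.7) = 0.02070 m·K/W
  R'_stainless steel = ln(0.195/0.172)/(2πk) = 0.1255/(2π·18.3) = 0.001092 m·K/W
R_diatomaceous earth = ΣR − ΣR_known = 1.047 − 0.02179 = 1.025 m·K/W
ln(r₂/r₁)/(2πk) = 1.025 ⇒ k = 0.5849/(2π·1.025) = 0.0908 W/m·K

k = 0.0908 W/m·K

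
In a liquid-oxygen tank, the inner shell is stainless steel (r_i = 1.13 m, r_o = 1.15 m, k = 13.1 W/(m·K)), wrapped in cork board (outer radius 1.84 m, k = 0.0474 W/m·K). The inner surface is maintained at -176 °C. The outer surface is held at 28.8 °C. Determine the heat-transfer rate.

Series thermal resistances, inner to outer:
  R_stainless steel = (1/1.13 − 1/1.15)/(4πk) = 0.01539/(4π·13.1) = 9.349×10^-5 K/W
  R_cork board = (1/1.15 − 1/1.84)/(4πk) = 0.3261/(4π·0.0474) = 0.5475 K/W
ΣR = 9.349×10^-5 + 0.5475 = 0.5476 K/W
Q = ΔT/ΣR = (-176 °C − 28.8 °C)/0.5476 = -374 W
(Negative Q ⇒ heat flows inward; heat gain = 374 W.)

Q = 374 W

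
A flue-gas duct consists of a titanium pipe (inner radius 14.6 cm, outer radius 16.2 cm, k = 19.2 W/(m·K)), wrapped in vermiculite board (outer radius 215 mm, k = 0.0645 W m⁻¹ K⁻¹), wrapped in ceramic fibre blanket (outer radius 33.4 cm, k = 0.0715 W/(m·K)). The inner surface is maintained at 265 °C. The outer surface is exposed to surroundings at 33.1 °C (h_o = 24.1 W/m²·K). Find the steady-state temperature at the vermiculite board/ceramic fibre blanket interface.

Resistance network (inner→outer):
  R'_titanium = ln(0.162/0.146)/(2πk) = 0.1040/(2π·19.2) = 8.620×10^-4 m·K/W
  R'_vermiculite board = ln(0.215/0.162)/(2πk) = 0.2830/(2π·0.0645) = 0.6984 m·K/W
  R'_ceramic fibre blanket = ln(0.334/0.215)/(2πk) = 0.4405/(2π·0.0715) = 0.9805 m·K/W
  R'_conv,out = 1/(2πr h) = 1/(2π·0.334·24.1) = 0.01977 m·K/W
ΣR = 8.620×10^-4 + 0.6984 + 0.9805 + 0.01977 = 1.700 m·K/W
Q' = ΔT/ΣR = (265 °C − 33.1 °C)/1.700 = 136.4 W/m
From the inner boundary to the vermiculite board/ceramic fibre blanket interface, ΣR_partial = 0.6993 m·K/W.
T_interface = T_in − Q'·ΣR_partial = 265 °C − (136.4)(0.6993) = 170 °C

T = 170 °C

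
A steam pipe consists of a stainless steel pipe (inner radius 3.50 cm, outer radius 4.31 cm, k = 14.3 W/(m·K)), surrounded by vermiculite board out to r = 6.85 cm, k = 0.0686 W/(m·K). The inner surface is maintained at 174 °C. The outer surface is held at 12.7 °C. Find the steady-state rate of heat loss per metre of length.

Q' = 150 W/m

Series thermal resistances, inner to outer:
  R'_stainless steel = ln(0.0431/0.0350)/(2πk) = 0.2082/(2π·14.3) = 0.002317 m·K/W
  R'_vermiculite board = ln(0.0685/0.0431)/(2πk) = 0.4633/(2π·0.0686) = 1.075 m·K/W
ΣR = 0.002317 + 1.075 = 1.077 m·K/W
Q' = ΔT/ΣR = (174 °C − 12.7 °C)/1.077 = 150 W/m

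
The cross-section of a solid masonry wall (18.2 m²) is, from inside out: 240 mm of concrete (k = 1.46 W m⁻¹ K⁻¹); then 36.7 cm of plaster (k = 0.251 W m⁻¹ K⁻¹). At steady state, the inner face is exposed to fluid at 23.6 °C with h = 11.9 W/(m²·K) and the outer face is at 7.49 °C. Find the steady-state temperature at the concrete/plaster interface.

Treat each layer as a resistance in series:
  R_conv,in = 1/(hA) = 1/(11.9·18.2) = 0.004617 K/W
  R_concrete = L/(kA) = 0.240/(1.46·18.2) = 0.009032 K/W
  R_plaster = L/(kA) = 0.367/(0.251·18.2) = 0.08034 K/W
ΣR = 0.004617 + 0.009032 + 0.08034 = 0.09399 K/W
Q = ΔT/ΣR = (23.6 °C − 7.49 °C)/0.09399 = 171.4 W
From the inner boundary to the concrete/plaster interface, ΣR_partial = 0.01365 K/W.
T_interface = T_in − Q·ΣR_partial = 23.6 °C − (171.4)(0.01365) = 21.3 °C

T = 21.3 °C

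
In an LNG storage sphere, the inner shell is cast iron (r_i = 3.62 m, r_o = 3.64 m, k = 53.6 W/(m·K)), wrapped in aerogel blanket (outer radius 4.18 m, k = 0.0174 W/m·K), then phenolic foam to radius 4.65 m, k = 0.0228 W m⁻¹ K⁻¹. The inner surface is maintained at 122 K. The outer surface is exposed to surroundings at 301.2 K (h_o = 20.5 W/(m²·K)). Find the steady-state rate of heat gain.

Q = 726 W

Resistance network (inner→outer):
  R_cast iron = (1/3.62 − 1/3.64)/(4πk) = 0.001518/(4π·53.6) = 2.253×10^-6 K/W
  R_aerogel blanket = (1/3.64 − 1/4.18)/(4πk) = 0.03549/(4π·0.0174) = 0.1623 K/W
  R_phenolic foam = (1/4.18 − 1/4.65)/(4πk) = 0.02418/(4π·0.0228) = 0.08440 K/W
  R_conv,out = 1/(4πr²h) = 1/(4π·4.65²·20.5) = 1.795×10^-4 K/W
ΣR = 2.253×10^-6 + 0.1623 + 0.08440 + 1.795×10^-4 = 0.2469 K/W
Q = ΔT/ΣR = (122 K − 301.2 K)/0.2469 = -726 W
(Negative Q ⇒ heat flows inward; heat gain = 726 W.)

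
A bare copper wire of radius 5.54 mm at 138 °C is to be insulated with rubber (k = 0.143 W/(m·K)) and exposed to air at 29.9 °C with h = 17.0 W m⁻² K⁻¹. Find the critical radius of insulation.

For a cylinder, r_cr = k_ins/h = 0.143/17.0 = 0.00841 m = 0.841 cm

r_cr = 0.841 cm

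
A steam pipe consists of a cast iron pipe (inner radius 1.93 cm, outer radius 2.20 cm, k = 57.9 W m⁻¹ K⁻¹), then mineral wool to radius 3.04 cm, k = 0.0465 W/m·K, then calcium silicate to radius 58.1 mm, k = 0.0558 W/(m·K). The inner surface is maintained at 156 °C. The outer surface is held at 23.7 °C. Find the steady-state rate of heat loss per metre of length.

Q' = 44.8 W/m

Series thermal resistances, inner to outer:
  R'_cast iron = ln(0.0220/0.0193)/(2πk) = 0.1309/(2π·57.9) = 3.599×10^-4 m·K/W
  R'_mineral wool = ln(0.0304/0.0220)/(2πk) = 0.3234/(2π·0.0465) = 1.107 m·K/W
  R'_calcium silicate = ln(0.0581/0.0304)/(2πk) = 0.6477/(2π·0.0558) = 1.847 m·K/W
ΣR = 3.599×10^-4 + 1.107 + 1.847 = 2.954 m·K/W
Q' = ΔT/ΣR = (156 °C − 23.7 °C)/2.954 = 44.8 W/m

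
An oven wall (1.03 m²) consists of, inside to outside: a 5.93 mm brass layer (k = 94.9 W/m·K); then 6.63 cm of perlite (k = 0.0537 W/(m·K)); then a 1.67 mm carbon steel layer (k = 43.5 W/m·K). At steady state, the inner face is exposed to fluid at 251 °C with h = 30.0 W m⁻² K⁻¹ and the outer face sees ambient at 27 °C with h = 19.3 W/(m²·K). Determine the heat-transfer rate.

Q = 175 W

Treat each layer as a resistance in series:
  R_conv,in = 1/(hA) = 1/(30.0·1.03) = 0.03236 K/W
  R_brass = L/(kA) = 0.00593/(94.9·1.03) = 6.067×10^-5 K/W
  R_perlite = L/(kA) = 0.0663/(0.0537·1.03) = 1.199 K/W
  R_carbon steel = L/(kA) = 0.00167/(43.5·1.03) = 3.727×10^-5 K/W
  R_conv,out = 1/(hA) = 1/(19.3·1.03) = 0.05030 K/W
ΣR = 0.03236 + 6.067×10^-5 + 1.199 + 3.727×10^-5 + 0.05030 = 1.282 K/W
Q = ΔT/ΣR = (251 °C − 27 °C)/1.282 = 175 W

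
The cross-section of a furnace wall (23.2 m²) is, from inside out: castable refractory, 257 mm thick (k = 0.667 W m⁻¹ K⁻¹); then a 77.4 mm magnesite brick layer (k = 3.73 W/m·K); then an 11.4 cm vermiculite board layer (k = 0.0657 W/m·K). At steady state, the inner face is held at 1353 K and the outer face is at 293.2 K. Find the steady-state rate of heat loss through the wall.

Q = 11.5 kW

Series thermal resistances, inner to outer:
  R_castable refractory = L/(kA) = 0.257/(0.667·23.2) = 0.01661 K/W
  R_magnesite brick = L/(kA) = 0.0774/(3.73·23.2) = 8.944×10^-4 K/W
  R_vermiculite board = L/(kA) = 0.114/(0.0657·23.2) = 0.07479 K/W
ΣR = 0.01661 + 8.944×10^-4 + 0.07479 = 0.09229 K/W
Q = ΔT/ΣR = (1353 K − 293.2 K)/0.09229 = 11500 W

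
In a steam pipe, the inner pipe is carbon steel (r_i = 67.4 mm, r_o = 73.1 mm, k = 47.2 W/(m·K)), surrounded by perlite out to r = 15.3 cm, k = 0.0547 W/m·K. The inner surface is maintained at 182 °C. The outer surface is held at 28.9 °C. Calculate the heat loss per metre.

Q' = 71.2 W/m

Resistance network (inner→outer):
  R'_carbon steel = ln(0.0731/0.0674)/(2πk) = 0.08118/(2π·47.2) = 2.737×10^-4 m·K/W
  R'_perlite = ln(0.153/0.0731)/(2πk) = 0.7386/(2π·0.0547) = 2.149 m·K/W
ΣR = 2.737×10^-4 + 2.149 = 2.149 m·K/W
Q' = ΔT/ΣR = (182 °C − 28.9 °C)/2.149 = 71.2 W/m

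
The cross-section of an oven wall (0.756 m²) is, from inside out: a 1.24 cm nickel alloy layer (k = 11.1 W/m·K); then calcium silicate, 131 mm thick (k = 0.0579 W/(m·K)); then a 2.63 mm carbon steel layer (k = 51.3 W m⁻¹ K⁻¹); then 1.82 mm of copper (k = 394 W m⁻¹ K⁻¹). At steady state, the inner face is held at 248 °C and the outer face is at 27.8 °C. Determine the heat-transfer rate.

Q = 73.5 W

Resistance network (inner→outer):
  R_nickel alloy = L/(kA) = 0.0124/(11.1·0.756) = 0.001478 K/W
  R_calcium silicate = L/(kA) = 0.131/(0.0579·0.756) = 2.993 K/W
  R_carbon steel = L/(kA) = 0.00263/(51.3·0.756) = 6.781×10^-5 K/W
  R_copper = L/(kA) = 0.00182/(394·0.756) = 6.110×10^-6 K/W
ΣR = 0.001478 + 2.993 + 6.781×10^-5 + 6.110×10^-6 = 2.995 K/W
Q = ΔT/ΣR = (248 °C − 27.8 °C)/2.995 = 73.5 W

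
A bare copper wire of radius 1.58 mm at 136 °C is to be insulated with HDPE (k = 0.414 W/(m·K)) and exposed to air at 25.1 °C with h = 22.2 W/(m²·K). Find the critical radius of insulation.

For a cylinder, r_cr = k_ins/h = 0.414/22.2 = 0.0186 m = 1.86 cm

r_cr = 1.86 cm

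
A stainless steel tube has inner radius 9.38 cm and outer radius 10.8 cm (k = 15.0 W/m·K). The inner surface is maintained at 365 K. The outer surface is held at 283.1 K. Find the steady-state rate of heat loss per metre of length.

Q' = 2πk·ΔT/ln(r₂/r₁) = 2π × 15.0 × 81.9 / ln(0.108/0.0938) = 54800 W/m

Q' = 54.8 kW/m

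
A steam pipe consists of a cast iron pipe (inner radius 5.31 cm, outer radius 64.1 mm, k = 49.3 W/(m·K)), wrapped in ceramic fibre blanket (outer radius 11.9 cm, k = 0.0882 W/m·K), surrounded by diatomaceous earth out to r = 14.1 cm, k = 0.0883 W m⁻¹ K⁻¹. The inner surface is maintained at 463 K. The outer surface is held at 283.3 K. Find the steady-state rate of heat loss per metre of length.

Q' = 126 W/m

Treat each layer as a resistance in series:
  R'_cast iron = ln(0.0641/0.0531)/(2πk) = 0.1883/(2π·49.3) = 6.078×10^-4 m·K/W
  R'_ceramic fibre blanket = ln(0.119/0.0641)/(2πk) = 0.6187/(2π·0.0882) = 1.116 m·K/W
  R'_diatomaceous earth = ln(0.141/0.119)/(2πk) = 0.1696/(2π·0.0883) = 0.3058 m·K/W
ΣR = 6.078×10^-4 + 1.116 + 0.3058 = 1.422 m·K/W
Q' = ΔT/ΣR = (463 K − 283.3 K)/1.422 = 126 W/m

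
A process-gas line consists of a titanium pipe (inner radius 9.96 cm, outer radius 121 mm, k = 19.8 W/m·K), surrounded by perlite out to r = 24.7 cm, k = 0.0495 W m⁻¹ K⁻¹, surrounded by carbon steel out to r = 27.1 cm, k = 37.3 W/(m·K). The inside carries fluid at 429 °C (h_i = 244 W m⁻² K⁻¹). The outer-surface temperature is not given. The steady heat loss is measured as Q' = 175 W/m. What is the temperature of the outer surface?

T_out = 26.0 °C

Sum the resistances:
  R'_conv,in = 1/(2πr h) = 1/(2π·0.0996·244) = 0.006549 m·K/W
  R'_titanium = ln(0.121/0.0996)/(2πk) = 0.1946/(2π·19.8) = 0.001564 m·K/W
  R'_perlite = ln(0.247/0.121)/(2πk) = 0.7136/(2π·0.0495) = 2.294 m·K/W
  R'_carbon steel = ln(0.271/0.247)/(2πk) = 0.09273/(2π·37.3) = 3.957×10^-4 m·K/W
ΣR = 2.303 m·K/W
ΔT = Q'·ΣR = 175 × 2.303 = 403.0 K
Heat flows outward, so T_out = T_in − ΔT = 429 − 403.0 = 26.0 °C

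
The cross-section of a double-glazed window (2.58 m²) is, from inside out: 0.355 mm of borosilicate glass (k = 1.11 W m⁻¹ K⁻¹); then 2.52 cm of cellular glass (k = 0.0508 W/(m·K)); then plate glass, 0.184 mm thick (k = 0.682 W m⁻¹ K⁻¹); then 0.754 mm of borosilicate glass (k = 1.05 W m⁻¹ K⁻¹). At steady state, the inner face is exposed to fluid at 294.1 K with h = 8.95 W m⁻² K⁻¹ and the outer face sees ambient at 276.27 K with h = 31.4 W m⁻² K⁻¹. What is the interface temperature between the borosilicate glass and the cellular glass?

T = 291.0 K

Treat each layer as a resistance in series:
  R_conv,in = 1/(hA) = 1/(8.95·2.58) = 0.04331 K/W
  R_borosilicate glass = L/(kA) = 3.55×10^-4/(1.11·2.58) = 1.240×10^-4 K/W
  R_cellular glass = L/(kA) = 0.0252/(0.0508·2.58) = 0.1923 K/W
  R_plate glass = L/(kA) = 1.84×10^-4/(0.682·2.58) = 1.046×10^-4 K/W
  R_borosilicate glass = L/(kA) = 7.54×10^-4/(1.05·2.58) = 2.783×10^-4 K/W
  R_conv,out = 1/(hA) = 1/(31.4·2.58) = 0.01234 K/W
ΣR = 0.04331 + 1.240×10^-4 + 0.1923 + 1.046×10^-4 + 2.783×10^-4 + 0.01234 = 0.2485 K/W
Q = ΔT/ΣR = (294.1 K − 276.27 K)/0.2485 = 71.75 W
From the inner boundary to the borosilicate glass/cellular glass interface, ΣR_partial = 0.04343 K/W.
T_interface = T_in − Q·ΣR_partial = 294.1 K − (71.75)(0.04343) = 291.0 K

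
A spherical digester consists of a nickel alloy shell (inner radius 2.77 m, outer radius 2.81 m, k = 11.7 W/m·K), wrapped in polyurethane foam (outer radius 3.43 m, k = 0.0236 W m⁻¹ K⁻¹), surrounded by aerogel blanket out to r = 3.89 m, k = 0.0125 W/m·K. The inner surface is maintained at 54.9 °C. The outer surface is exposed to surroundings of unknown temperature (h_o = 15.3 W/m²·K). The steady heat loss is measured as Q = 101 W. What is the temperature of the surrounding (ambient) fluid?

T_out = 10.8 °C

Series resistances:
  R_nickel alloy = (1/2.77 − 1/2.81)/(4πk) = 0.005139/(4π·11.7) = 3.495×10^-5 K/W
  R_polyurethane foam = (1/2.81 − 1/3.43)/(4πk) = 0.06433/(4π·0.0236) = 0.2169 K/W
  R_aerogel blanket = (1/3.43 − 1/3.89)/(4πk) = 0.03448/(4π·0.0125) = 0.2195 K/W
  R_conv,out = 1/(4πr²h) = 1/(4π·3.89²·15.3) = 3.437×10^-4 K/W
ΣR = 0.4368 K/W
ΔT = Q·ΣR = 101 × 0.4368 = 44.12 K
Heat flows outward, so T_out = T_in − ΔT = 54.9 − 44.12 = 10.8 °C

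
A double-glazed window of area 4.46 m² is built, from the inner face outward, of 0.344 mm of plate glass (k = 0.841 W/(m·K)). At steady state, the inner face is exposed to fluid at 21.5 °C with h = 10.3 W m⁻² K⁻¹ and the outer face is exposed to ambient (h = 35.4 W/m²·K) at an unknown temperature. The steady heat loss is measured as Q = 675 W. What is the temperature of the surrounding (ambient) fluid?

Series resistances:
  R_conv,in = 1/(hA) = 1/(10.3·4.46) = 0.02177 K/W
  R_plate glass = L/(kA) = 3.44×10^-4/(0.841·4.46) = 9.171×10^-5 K/W
  R_conv,out = 1/(hA) = 1/(35.4·4.46) = 0.006334 K/W
ΣR = 0.02819 K/W
ΔT = Q·ΣR = 675 × 0.02819 = 19.03 K
Heat flows outward, so T_out = T_in − ΔT = 21.5 − 19.03 = 2.47 °C

T_out = 2.47 °C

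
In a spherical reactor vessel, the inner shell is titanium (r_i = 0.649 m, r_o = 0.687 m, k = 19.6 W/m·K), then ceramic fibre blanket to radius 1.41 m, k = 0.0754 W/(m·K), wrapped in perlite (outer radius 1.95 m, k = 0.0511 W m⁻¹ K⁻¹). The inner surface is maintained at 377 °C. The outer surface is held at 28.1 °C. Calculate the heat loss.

Q = 319 W

Treat each layer as a resistance in series:
  R_titanium = (1/0.649 − 1/0.687)/(4πk) = 0.08523/(4π·19.6) = 3.460×10^-4 K/W
  R_ceramic fibre blanket = (1/0.687 − 1/1.41)/(4πk) = 0.7464/(4π·0.0754) = 0.7877 K/W
  R_perlite = (1/1.41 − 1/1.95)/(4πk) = 0.1964/(4π·0.0511) = 0.3059 K/W
ΣR = 3.460×10^-4 + 0.7877 + 0.3059 = 1.094 K/W
Q = ΔT/ΣR = (377 °C − 28.1 °C)/1.094 = 319 W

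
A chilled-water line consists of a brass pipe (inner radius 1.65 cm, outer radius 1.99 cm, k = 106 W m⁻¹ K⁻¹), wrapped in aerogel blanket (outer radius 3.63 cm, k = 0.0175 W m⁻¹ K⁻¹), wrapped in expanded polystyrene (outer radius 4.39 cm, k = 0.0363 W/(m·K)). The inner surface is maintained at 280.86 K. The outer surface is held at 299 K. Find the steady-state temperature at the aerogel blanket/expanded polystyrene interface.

T = 296.6 K

Treat each layer as a resistance in series:
  R'_brass = ln(0.0199/0.0165)/(2πk) = 0.1874/(2π·106) = 2.813×10^-4 m·K/W
  R'_aerogel blanket = ln(0.0363/0.0199)/(2πk) = 0.6011/(2π·0.0175) = 5.467 m·K/W
  R'_expanded polystyrene = ln(0.0439/0.0363)/(2πk) = 0.1901/(2π·0.0363) = 0.8335 m·K/W
ΣR = 2.813×10^-4 + 5.467 + 0.8335 = 6.301 m·K/W
Q' = ΔT/ΣR = (280.86 K − 299 K)/6.301 = -2.879 W/m
From the inner boundary to the aerogel blanket/expanded polystyrene interface, ΣR_partial = 5.467 m·K/W.
T_interface = T_in − Q'·ΣR_partial = 280.86 K − (-2.879)(5.467) = 296.6 K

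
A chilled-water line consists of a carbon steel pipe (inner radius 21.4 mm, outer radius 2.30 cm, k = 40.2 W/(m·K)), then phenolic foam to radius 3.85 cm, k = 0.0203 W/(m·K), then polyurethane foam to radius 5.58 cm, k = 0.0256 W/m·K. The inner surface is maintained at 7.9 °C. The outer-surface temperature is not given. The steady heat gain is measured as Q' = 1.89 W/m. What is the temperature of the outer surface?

T_out = 19.9 °C

Sum the resistances:
  R'_carbon steel = ln(0.0230/0.0214)/(2πk) = 0.07210/(2π·40.2) = 2.855×10^-4 m·K/W
  R'_phenolic foam = ln(0.0385/0.0230)/(2πk) = 0.5152/(2π·0.0203) = 4.039 m·K/W
  R'_polyurethane foam = ln(0.0558/0.0385)/(2πk) = 0.3711/(2π·0.0256) = 2.307 m·K/W
ΣR = 6.346 m·K/W
ΔT = Q'·ΣR = 1.89 × 6.346 = 11.99 K
Heat flows inward, so T_out = T_in + ΔT = 7.9 + 11.99 = 19.9 °C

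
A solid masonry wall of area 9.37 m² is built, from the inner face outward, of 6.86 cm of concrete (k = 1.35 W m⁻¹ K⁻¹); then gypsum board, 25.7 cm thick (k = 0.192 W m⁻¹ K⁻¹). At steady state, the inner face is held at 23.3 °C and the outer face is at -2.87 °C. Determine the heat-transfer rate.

Q = 176 W

Resistance network (inner→outer):
  R_concrete = L/(kA) = 0.0686/(1.35·9.37) = 0.005423 K/W
  R_gypsum board = L/(kA) = 0.257/(0.192·9.37) = 0.1429 K/W
ΣR = 0.005423 + 0.1429 = 0.1483 K/W
Q = ΔT/ΣR = (23.3 °C − -2.87 °C)/0.1483 = 176 W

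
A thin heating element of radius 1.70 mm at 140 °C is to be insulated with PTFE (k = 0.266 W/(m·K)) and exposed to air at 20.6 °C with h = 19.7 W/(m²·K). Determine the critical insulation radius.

r_cr = 1.35 cm

For a cylinder, r_cr = k_ins/h = 0.266/19.7 = 0.0135 m = 1.35 cm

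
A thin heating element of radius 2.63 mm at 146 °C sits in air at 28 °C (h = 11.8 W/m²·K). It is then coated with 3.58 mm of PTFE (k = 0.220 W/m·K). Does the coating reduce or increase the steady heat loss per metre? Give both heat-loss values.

increases: 23.0 → 42.2 W/m

Critical radius for a cylinder: r_cr = k/h = 0.0186 m = 1.86 cm.
Outer radius after coating: r₂ = 0.00263 + 0.00358 = 0.00621 m.
Since r₁ < r_cr and r₂ ≤ r_cr, the coating moves toward the maximum at r_cr — heat loss rises.
Bare: R = 1/(2πr₁h) = 5.128 m·K/W; Q = 118/5.128 = 23.0 W/m.
Coated: R = R_cond + R_conv = 2.793 m·K/W; Q = 118/2.793 = 42.2 W/m.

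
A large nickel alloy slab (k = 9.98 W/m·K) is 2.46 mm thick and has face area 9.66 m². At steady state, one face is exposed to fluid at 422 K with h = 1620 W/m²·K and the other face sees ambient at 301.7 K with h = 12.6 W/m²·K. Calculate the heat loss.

Resistance network (inner→outer):
  R_conv,in = 1/(hA) = 1/(1620·9.66) = 6.390×10^-5 K/W
  R_nickel alloy = L/(kA) = 0.00246/(9.98·9.66) = 2.552×10^-5 K/W
  R_conv,out = 1/(hA) = 1/(12.6·9.66) = 0.008216 K/W
ΣR = 6.390×10^-5 + 2.552×10^-5 + 0.008216 = 0.008305 K/W
Q = ΔT/ΣR = (422 K − 301.7 K)/0.008305 = 14500 W

Q = 14500 W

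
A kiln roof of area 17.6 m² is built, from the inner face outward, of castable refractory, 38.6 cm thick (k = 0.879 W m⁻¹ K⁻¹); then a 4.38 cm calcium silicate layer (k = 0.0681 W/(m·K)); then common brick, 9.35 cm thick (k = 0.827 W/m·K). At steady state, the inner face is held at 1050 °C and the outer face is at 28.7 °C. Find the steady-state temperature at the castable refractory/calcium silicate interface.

Treat each layer as a resistance in series:
  R_castable refractory = L/(kA) = 0.386/(0.879·17.6) = 0.02495 K/W
  R_calcium silicate = L/(kA) = 0.0438/(0.0681·17.6) = 0.03654 K/W
  R_common brick = L/(kA) = 0.0935/(0.827·17.6) = 0.006424 K/W
ΣR = 0.02495 + 0.03654 + 0.006424 = 0.06791 K/W
Q = ΔT/ΣR = (1050 °C − 28.7 °C)/0.06791 = 15040 W
From the inner boundary to the castable refractory/calcium silicate interface, ΣR_partial = 0.02495 K/W.
T_interface = T_in − Q·ΣR_partial = 1050 °C − (15040)(0.02495) = 675 °C

T = 675 °C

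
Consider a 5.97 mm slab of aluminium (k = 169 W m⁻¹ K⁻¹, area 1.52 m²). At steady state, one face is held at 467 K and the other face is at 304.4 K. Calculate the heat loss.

Q = 7000 kW

Q = kA·ΔT/L = 169 × 1.52 × |467 K − 304.4 K| / 0.00597 = 7.00×10^6 W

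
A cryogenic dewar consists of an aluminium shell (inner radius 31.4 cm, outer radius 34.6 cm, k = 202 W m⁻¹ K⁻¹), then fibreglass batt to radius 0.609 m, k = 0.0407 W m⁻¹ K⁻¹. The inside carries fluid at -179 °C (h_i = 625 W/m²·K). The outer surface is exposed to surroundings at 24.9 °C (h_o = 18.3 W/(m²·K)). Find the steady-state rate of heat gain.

Series thermal resistances, inner to outer:
  R_conv,in = 1/(4πr²h) = 1/(4π·0.314²·625) = 0.001291 K/W
  R_aluminium = (1/0.314 − 1/0.346)/(4πk) = 0.2945/(4π·202) = 1.160×10^-4 K/W
  R_fibreglass batt = (1/0.346 − 1/0.609)/(4πk) = 1.248/(4π·0.0407) = 2.440 K/W
  R_conv,out = 1/(4πr²h) = 1/(4π·0.609²·18.3) = 0.01172 K/W
ΣR = 0.001291 + 1.160×10^-4 + 2.440 + 0.01172 = 2.453 K/W
Q = ΔT/ΣR = (-179 °C − 24.9 °C)/2.453 = -83.1 W
(Negative Q ⇒ heat flows inward; heat gain = 83.1 W.)

Q = 83.1 W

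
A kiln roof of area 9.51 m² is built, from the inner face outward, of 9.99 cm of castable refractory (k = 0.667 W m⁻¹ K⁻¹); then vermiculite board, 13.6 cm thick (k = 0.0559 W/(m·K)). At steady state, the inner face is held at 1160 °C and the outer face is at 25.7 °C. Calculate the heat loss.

Q = 4.18 kW

Treat each layer as a resistance in series:
  R_castable refractory = L/(kA) = 0.0999/(0.667·9.51) = 0.01575 K/W
  R_vermiculite board = L/(kA) = 0.136/(0.0559·9.51) = 0.2558 K/W
ΣR = 0.01575 + 0.2558 = 0.2716 K/W
Q = ΔT/ΣR = (1160 °C − 25.7 °C)/0.2716 = 4180 W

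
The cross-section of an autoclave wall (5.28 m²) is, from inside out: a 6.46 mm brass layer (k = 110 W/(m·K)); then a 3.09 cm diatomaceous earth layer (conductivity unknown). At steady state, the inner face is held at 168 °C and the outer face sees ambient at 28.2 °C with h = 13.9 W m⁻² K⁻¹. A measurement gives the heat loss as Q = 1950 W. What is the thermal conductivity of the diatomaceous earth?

k = 0.101 W/m·K

ΣR = ΔT/Q = |168 − 28.2|/1950 = 0.07169 K/W
Known resistances:
  R_brass = L/(kA) = 0.00646/(110·5.28) = 1.112×10^-5 K/W
  R_conv,out = 1/(hA) = 1/(13.9·5.28) = 0.01363 K/W
R_diatomaceous earth = ΣR − ΣR_known = 0.07169 − 0.01364 = 0.05805 K/W
L/(kA) = 0.05805 ⇒ k = 0.0309/(0.05805·5.28) = 0.101 W/m·K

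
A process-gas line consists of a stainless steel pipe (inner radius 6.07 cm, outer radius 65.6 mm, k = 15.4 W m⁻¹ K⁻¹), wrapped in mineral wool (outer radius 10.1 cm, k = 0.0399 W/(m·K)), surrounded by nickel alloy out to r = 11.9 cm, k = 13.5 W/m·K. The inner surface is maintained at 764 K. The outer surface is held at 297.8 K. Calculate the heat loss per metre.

Q' = 270 W/m

Series thermal resistances, inner to outer:
  R'_stainless steel = ln(0.0656/0.0607)/(2πk) = 0.07763/(2π·15.4) = 8.023×10^-4 m·K/W
  R'_mineral wool = ln(0.101/0.0656)/(2πk) = 0.4315/(2π·0.0399) = 1.721 m·K/W
  R'_nickel alloy = ln(0.119/0.101)/(2πk) = 0.1640/(2π·13.5) = 0.001933 m·K/W
ΣR = 8.023×10^-4 + 1.721 + 0.001933 = 1.724 m·K/W
Q' = ΔT/ΣR = (764 K − 297.8 K)/1.724 = 270 W/m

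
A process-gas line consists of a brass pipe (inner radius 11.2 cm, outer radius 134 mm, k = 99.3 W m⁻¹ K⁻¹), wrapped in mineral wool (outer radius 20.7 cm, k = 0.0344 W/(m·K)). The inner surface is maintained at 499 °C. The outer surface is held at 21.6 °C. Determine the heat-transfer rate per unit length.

Q' = 237 W/m

Treat each layer as a resistance in series:
  R'_brass = ln(0.134/0.112)/(2πk) = 0.1793/(2π·99.3) = 2.874×10^-4 m·K/W
  R'_mineral wool = ln(0.207/0.134)/(2πk) = 0.4349/(2π·0.0344) = 2.012 m·K/W
ΣR = 2.874×10^-4 + 2.012 = 2.012 m·K/W
Q' = ΔT/ΣR = (499 °C − 21.6 °C)/2.012 = 237 W/m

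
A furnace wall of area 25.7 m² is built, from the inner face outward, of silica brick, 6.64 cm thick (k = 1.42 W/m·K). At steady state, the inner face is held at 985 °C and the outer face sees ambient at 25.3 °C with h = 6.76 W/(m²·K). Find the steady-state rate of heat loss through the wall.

Treat each layer as a resistance in series:
  R_silica brick = L/(kA) = 0.0664/(1.42·25.7) = 0.001819 K/W
  R_conv,out = 1/(hA) = 1/(6.76·25.7) = 0.005756 K/W
ΣR = 0.001819 + 0.005756 = 0.007575 K/W
Q = ΔT/ΣR = (985 °C − 25.3 °C)/0.007575 = 1.27×10^5 W

Q = 127 kW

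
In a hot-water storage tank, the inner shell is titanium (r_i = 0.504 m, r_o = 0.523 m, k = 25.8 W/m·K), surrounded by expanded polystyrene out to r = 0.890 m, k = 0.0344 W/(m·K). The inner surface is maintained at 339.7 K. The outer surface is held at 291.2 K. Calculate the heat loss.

Q = 26.6 W

Series thermal resistances, inner to outer:
  R_titanium = (1/0.504 − 1/0.523)/(4πk) = 0.07208/(4π·25.8) = 2.223×10^-4 K/W
  R_expanded polystyrene = (1/0.523 − 1/0.890)/(4πk) = 0.7885/(4π·0.0344) = 1.824 K/W
ΣR = 2.223×10^-4 + 1.824 = 1.824 K/W
Q = ΔT/ΣR = (339.7 K − 291.2 K)/1.824 = 26.6 W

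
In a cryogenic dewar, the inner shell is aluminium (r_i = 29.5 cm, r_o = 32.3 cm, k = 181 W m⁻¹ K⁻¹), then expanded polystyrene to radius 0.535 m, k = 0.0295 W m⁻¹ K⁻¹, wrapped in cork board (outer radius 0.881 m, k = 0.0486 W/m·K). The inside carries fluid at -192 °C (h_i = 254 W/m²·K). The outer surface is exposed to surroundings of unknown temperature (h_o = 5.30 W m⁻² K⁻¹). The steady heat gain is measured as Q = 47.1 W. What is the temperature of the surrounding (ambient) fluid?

Sum the resistances:
  R_conv,in = 1/(4πr²h) = 1/(4π·0.295²·254) = 0.003600 K/W
  R_aluminium = (1/0.295 − 1/0.323)/(4πk) = 0.2939/(4π·181) = 1.292×10^-4 K/W
  R_expanded polystyrene = (1/0.323 − 1/0.535)/(4πk) = 1.227/(4π·0.0295) = 3.309 K/W
  R_cork board = (1/0.535 − 1/0.881)/(4πk) = 0.7341/(4π·0.0486) = 1.202 K/W
  R_conv,out = 1/(4πr²h) = 1/(4π·0.881²·5.30) = 0.01934 K/W
ΣR = 4.534 K/W
ΔT = Q·ΣR = 47.1 × 4.534 = 213.6 K
Heat flows inward, so T_out = T_in + ΔT = -192 + 213.6 = 21.6 °C

T_out = 21.6 °C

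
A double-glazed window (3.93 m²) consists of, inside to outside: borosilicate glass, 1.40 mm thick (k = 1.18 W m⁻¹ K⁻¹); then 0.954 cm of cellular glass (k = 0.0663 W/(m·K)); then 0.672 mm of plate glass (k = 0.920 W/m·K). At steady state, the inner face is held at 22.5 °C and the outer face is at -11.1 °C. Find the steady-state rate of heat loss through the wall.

Q = 906 W

Resistance network (inner→outer):
  R_borosilicate glass = L/(kA) = 0.00140/(1.18·3.93) = 3.019×10^-4 K/W
  R_cellular glass = L/(kA) = 0.00954/(0.0663·3.93) = 0.03661 K/W
  R_plate glass = L/(kA) = 6.72×10^-4/(0.920·3.93) = 1.859×10^-4 K/W
ΣR = 3.019×10^-4 + 0.03661 + 1.859×10^-4 = 0.03710 K/W
Q = ΔT/ΣR = (22.5 °C − -11.1 °C)/0.03710 = 906 W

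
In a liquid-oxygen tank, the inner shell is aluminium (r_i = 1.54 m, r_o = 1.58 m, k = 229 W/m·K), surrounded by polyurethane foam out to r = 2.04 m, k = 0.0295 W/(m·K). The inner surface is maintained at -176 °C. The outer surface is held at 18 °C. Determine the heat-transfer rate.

Q = 504 W

Series thermal resistances, inner to outer:
  R_aluminium = (1/1.54 − 1/1.58)/(4πk) = 0.01644/(4π·229) = 5.713×10^-6 K/W
  R_polyurethane foam = (1/1.58 − 1/2.04)/(4πk) = 0.1427/(4π·0.0295) = 0.3850 K/W
ΣR = 5.713×10^-6 + 0.3850 = 0.3850 K/W
Q = ΔT/ΣR = (-176 °C − 18 °C)/0.3850 = -504 W
(Negative Q ⇒ heat flows inward; heat gain = 504 W.)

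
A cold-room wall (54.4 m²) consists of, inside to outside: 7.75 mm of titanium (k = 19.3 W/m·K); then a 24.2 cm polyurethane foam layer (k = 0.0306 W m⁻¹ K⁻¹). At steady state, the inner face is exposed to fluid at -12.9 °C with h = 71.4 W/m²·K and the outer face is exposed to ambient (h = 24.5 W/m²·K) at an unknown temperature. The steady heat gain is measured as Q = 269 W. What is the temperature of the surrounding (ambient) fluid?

T_out = 26.5 °C

Sum the resistances:
  R_conv,in = 1/(hA) = 1/(71.4·54.4) = 2.575×10^-4 K/W
  R_titanium = L/(kA) = 0.00775/(19.3·54.4) = 7.382×10^-6 K/W
  R_polyurethane foam = L/(kA) = 0.242/(0.0306·54.4) = 0.1454 K/W
  R_conv,out = 1/(hA) = 1/(24.5·54.4) = 7.503×10^-4 K/W
ΣR = 0.1464 K/W
ΔT = Q·ΣR = 269 × 0.1464 = 39.38 K
Heat flows inward, so T_out = T_in + ΔT = -12.9 + 39.38 = 26.5 °C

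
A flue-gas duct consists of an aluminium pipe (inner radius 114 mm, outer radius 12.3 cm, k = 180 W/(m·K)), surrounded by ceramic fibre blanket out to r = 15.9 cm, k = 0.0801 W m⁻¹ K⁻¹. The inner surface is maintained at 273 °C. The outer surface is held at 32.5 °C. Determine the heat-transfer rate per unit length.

Q' = 471 W/m

Resistance network (inner→outer):
  R'_aluminium = ln(0.123/0.114)/(2πk) = 0.07599/(2π·180) = 6.719×10^-5 m·K/W
  R'_ceramic fibre blanket = ln(0.159/0.123)/(2πk) = 0.2567/(2π·0.0801) = 0.5101 m·K/W
ΣR = 6.719×10^-5 + 0.5101 = 0.5102 m·K/W
Q' = ΔT/ΣR = (273 °C − 32.5 °C)/0.5102 = 471 W/m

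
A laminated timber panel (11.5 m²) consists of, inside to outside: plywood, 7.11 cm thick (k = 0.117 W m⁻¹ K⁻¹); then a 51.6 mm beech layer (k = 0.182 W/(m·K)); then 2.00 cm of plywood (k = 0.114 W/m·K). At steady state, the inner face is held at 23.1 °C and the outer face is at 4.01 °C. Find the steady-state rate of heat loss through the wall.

Resistance network (inner→outer):
  R_plywood = L/(kA) = 0.0711/(0.117·11.5) = 0.05284 K/W
  R_beech = L/(kA) = 0.0516/(0.182·11.5) = 0.02465 K/W
  R_plywood = L/(kA) = 0.0200/(0.114·11.5) = 0.01526 K/W
ΣR = 0.05284 + 0.02465 + 0.01526 = 0.09275 K/W
Q = ΔT/ΣR = (23.1 °C − 4.01 °C)/0.09275 = 206 W

Q = 206 W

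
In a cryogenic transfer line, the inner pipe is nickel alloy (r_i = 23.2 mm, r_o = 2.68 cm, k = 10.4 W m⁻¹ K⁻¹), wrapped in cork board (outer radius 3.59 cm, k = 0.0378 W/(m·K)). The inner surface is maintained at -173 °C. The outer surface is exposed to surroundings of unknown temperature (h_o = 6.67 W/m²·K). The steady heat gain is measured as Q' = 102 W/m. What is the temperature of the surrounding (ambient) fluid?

T_out = 20.6 °C

Series resistances:
  R'_nickel alloy = ln(0.0268/0.0232)/(2πk) = 0.1442/(2π·10.4) = 0.002208 m·K/W
  R'_cork board = ln(0.0359/0.0268)/(2πk) = 0.2923/(2π·0.0378) = 1.231 m·K/W
  R'_conv,out = 1/(2πr h) = 1/(2π·0.0359·6.67) = 0.6647 m·K/W
ΣR = 1.898 m·K/W
ΔT = Q'·ΣR = 102 × 1.898 = 193.6 K
Heat flows inward, so T_out = T_in + ΔT = -173 + 193.6 = 20.6 °C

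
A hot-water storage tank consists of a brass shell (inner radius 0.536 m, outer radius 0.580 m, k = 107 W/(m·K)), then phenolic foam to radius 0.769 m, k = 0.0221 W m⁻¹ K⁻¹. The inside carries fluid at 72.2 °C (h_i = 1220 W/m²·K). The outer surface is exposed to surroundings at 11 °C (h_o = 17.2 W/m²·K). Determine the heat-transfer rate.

Q = 39.9 W

Treat each layer as a resistance in series:
  R_conv,in = 1/(4πr²h) = 1/(4π·0.536²·1220) = 2.270×10^-4 K/W
  R_brass = (1/0.536 − 1/0.580)/(4πk) = 0.1415/(4π·107) = 1.053×10^-4 K/W
  R_phenolic foam = (1/0.580 − 1/0.769)/(4πk) = 0.4237/(4π·0.0221) = 1.526 K/W
  R_conv,out = 1/(4πr²h) = 1/(4π·0.769²·17.2) = 0.007824 K/W
ΣR = 2.270×10^-4 + 1.053×10^-4 + 1.526 + 0.007824 = 1.534 K/W
Q = ΔT/ΣR = (72.2 °C − 11 °C)/1.534 = 39.9 W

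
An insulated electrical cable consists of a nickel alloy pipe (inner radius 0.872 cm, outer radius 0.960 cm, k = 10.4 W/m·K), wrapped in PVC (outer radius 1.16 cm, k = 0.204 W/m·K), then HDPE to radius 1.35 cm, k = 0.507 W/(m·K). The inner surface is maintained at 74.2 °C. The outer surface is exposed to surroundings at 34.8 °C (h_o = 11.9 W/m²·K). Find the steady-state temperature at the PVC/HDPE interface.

T = 69.3 °C

Series thermal resistances, inner to outer:
  R'_nickel alloy = ln(0.00960/0.00872)/(2πk) = 0.09614/(2π·10.4) = 0.001471 m·K/W
  R'_PVC = ln(0.0116/0.00960)/(2πk) = 0.1892/(2π·0.204) = 0.1476 m·K/W
  R'_HDPE = ln(0.0135/0.0116)/(2πk) = 0.1517/(2π·0.507) = 0.04762 m·K/W
  R'_conv,out = 1/(2πr h) = 1/(2π·0.0135·11.9) = 0.9907 m·K/W
ΣR = 0.001471 + 0.1476 + 0.04762 + 0.9907 = 1.187 m·K/W
Q' = ΔT/ΣR = (74.2 °C − 34.8 °C)/1.187 = 33.19 W/m
From the inner boundary to the PVC/HDPE interface, ΣR_partial = 0.1491 m·K/W.
T_interface = T_in − Q'·ΣR_partial = 74.2 °C − (33.19)(0.1491) = 69.3 °C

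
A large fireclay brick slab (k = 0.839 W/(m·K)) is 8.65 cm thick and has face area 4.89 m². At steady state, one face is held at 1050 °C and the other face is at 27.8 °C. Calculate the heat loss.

Q = 48.5 kW

Q = kA·ΔT/L = 0.839 × 4.89 × |1050 °C − 27.8 °C| / 0.0865 = 48500 W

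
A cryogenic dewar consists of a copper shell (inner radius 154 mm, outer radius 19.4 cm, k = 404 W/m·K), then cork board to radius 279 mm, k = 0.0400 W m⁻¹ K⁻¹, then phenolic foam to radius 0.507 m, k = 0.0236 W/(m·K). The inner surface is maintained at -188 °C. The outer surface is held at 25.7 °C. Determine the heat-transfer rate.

Q = 25.0 W

Treat each layer as a resistance in series:
  R_copper = (1/0.154 − 1/0.194)/(4πk) = 1.339/(4π·404) = 2.637×10^-4 K/W
  R_cork board = (1/0.194 − 1/0.279)/(4πk) = 1.570/(4π·0.0400) = 3.124 K/W
  R_phenolic foam = (1/0.279 − 1/0.507)/(4πk) = 1.612/(4π·0.0236) = 5.435 K/W
ΣR = 2.637×10^-4 + 3.124 + 5.435 = 8.559 K/W
Q = ΔT/ΣR = (-188 °C − 25.7 °C)/8.559 = -25.0 W
(Negative Q ⇒ heat flows inward; heat gain = 25.0 W.)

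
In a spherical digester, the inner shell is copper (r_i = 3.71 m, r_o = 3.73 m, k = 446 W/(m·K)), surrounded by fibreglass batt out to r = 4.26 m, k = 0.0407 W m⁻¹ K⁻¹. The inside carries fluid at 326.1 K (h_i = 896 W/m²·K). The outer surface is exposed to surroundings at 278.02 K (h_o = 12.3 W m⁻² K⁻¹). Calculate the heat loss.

Treat each layer as a resistance in series:
  R_conv,in = 1/(4πr²h) = 1/(4π·3.71²·896) = 6.453×10^-6 K/W
  R_copper = (1/3.71 − 1/3.73)/(4πk) = 0.001445/(4π·446) = 2.579×10^-7 K/W
  R_fibreglass batt = (1/3.73 − 1/4.26)/(4πk) = 0.03335/(4π·0.0407) = 0.06522 K/W
  R_conv,out = 1/(4πr²h) = 1/(4π·4.26²·12.3) = 3.565×10^-4 K/W
ΣR = 6.453×10^-6 + 2.579×10^-7 + 0.06522 + 3.565×10^-4 = 0.06558 K/W
Q = ΔT/ΣR = (326.1 K − 278.02 K)/0.06558 = 733 W

Q = 733 W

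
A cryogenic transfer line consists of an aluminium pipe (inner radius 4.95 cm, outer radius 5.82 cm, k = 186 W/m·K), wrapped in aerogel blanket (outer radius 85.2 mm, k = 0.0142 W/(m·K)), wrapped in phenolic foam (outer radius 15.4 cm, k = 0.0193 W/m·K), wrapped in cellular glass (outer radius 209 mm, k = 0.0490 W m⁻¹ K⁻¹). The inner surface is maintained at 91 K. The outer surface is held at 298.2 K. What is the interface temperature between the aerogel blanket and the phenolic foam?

T = 178.2 K

Resistance network (inner→outer):
  R'_aluminium = ln(0.0582/0.0495)/(2πk) = 0.1619/(2π·186) = 1.385×10^-4 m·K/W
  R'_aerogel blanket = ln(0.0852/0.0582)/(2πk) = 0.3811/(2π·0.0142) = 4.272 m·K/W
  R'_phenolic foam = ln(0.154/0.0852)/(2πk) = 0.5920/(2π·0.0193) = 4.881 m·K/W
  R'_cellular glass = ln(0.209/0.154)/(2πk) = 0.3054/(2π·0.0490) = 0.9919 m·K/W
ΣR = 1.385×10^-4 + 4.272 + 4.881 + 0.9919 = 10.15 m·K/W
Q' = ΔT/ΣR = (91 K − 298.2 K)/10.15 = -20.41 W/m
From the inner boundary to the aerogel blanket/phenolic foam interface, ΣR_partial = 4.272 m·K/W.
T_interface = T_in − Q'·ΣR_partial = 91 K − (-20.41)(4.272) = 178.2 K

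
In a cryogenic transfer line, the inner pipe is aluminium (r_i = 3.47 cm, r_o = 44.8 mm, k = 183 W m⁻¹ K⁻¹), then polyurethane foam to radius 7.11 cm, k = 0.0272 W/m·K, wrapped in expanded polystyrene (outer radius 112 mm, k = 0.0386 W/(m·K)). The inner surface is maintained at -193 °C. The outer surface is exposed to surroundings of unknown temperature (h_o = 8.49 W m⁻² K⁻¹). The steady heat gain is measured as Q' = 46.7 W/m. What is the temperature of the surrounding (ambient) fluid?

T_out = 28.5 °C

Sum the resistances:
  R'_aluminium = ln(0.0448/0.0347)/(2πk) = 0.2555/(2π·183) = 2.222×10^-4 m·K/W
  R'_polyurethane foam = ln(0.0711/0.0448)/(2πk) = 0.4619/(2π·0.0272) = 2.703 m·K/W
  R'_expanded polystyrene = ln(0.112/0.0711)/(2πk) = 0.4544/(2π·0.0386) = 1.874 m·K/W
  R'_conv,out = 1/(2πr h) = 1/(2π·0.112·8.49) = 0.1674 m·K/W
ΣR = 4.744 m·K/W
ΔT = Q'·ΣR = 46.7 × 4.744 = 221.5 K
Heat flows inward, so T_out = T_in + ΔT = -193 + 221.5 = 28.5 °C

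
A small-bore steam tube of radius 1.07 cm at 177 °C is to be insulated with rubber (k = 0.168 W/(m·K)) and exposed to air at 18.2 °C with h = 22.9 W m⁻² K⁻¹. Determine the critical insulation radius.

For a cylinder, r_cr = k_ins/h = 0.168/22.9 = 0.00734 m = 0.734 cm

r_cr = 0.734 cm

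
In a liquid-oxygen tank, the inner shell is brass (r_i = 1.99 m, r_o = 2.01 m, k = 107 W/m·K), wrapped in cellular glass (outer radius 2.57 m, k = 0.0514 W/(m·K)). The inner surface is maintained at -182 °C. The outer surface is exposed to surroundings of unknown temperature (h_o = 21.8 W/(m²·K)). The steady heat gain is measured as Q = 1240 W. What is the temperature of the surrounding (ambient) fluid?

T_out = 26.8 °C

Series resistances:
  R_brass = (1/1.99 − 1/2.01)/(4πk) = 0.005000/(4π·107) = 3.719×10^-6 K/W
  R_cellular glass = (1/2.01 − 1/2.57)/(4πk) = 0.1084/(4π·0.0514) = 0.1678 K/W
  R_conv,out = 1/(4πr²h) = 1/(4π·2.57²·21.8) = 5.527×10^-4 K/W
ΣR = 0.1684 K/W
ΔT = Q·ΣR = 1240 × 0.1684 = 208.8 K
Heat flows inward, so T_out = T_in + ΔT = -182 + 208.8 = 26.8 °C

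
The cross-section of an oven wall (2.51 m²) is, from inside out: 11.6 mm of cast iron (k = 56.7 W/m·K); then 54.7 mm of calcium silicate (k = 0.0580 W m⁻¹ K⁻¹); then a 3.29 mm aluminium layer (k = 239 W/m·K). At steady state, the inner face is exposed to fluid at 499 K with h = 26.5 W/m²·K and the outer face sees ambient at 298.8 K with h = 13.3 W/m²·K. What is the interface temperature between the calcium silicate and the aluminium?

T = 313.1 K

Treat each layer as a resistance in series:
  R_conv,in = 1/(hA) = 1/(26.5·2.51) = 0.01503 K/W
  R_cast iron = L/(kA) = 0.0116/(56.7·2.51) = 8.151×10^-5 K/W
  R_calcium silicate = L/(kA) = 0.0547/(0.0580·2.51) = 0.3757 K/W
  R_aluminium = L/(kA) = 0.00329/(239·2.51) = 5.484×10^-6 K/W
  R_conv,out = 1/(hA) = 1/(13.3·2.51) = 0.02996 K/W
ΣR = 0.01503 + 8.151×10^-5 + 0.3757 + 5.484×10^-6 + 0.02996 = 0.4208 K/W
Q = ΔT/ΣR = (499 K − 298.8 K)/0.4208 = 475.8 W
From the inner boundary to the calcium silicate/aluminium interface, ΣR_partial = 0.3908 K/W.
T_interface = T_in − Q·ΣR_partial = 499 K − (475.8)(0.3908) = 313.1 K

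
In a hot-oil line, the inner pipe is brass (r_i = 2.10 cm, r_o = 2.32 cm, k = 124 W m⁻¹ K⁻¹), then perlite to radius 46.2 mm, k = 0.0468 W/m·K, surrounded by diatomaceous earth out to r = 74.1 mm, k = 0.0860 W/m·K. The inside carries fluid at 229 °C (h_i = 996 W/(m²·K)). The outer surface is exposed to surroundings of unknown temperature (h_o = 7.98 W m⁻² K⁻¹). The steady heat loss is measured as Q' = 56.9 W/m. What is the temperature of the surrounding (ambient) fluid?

T_out = 30.2 °C

Sum the resistances:
  R'_conv,in = 1/(2πr h) = 1/(2π·0.0210·996) = 0.007609 m·K/W
  R'_brass = ln(0.0232/0.0210)/(2πk) = 0.09963/(2π·124) = 1.279×10^-4 m·K/W
  R'_perlite = ln(0.0462/0.0232)/(2πk) = 0.6888/(2π·0.0468) = 2.343 m·K/W
  R'_diatomaceous earth = ln(0.0741/0.0462)/(2πk) = 0.4724/(2π·0.0860) = 0.8743 m·K/W
  R'_conv,out = 1/(2πr h) = 1/(2π·0.0741·7.98) = 0.2692 m·K/W
ΣR = 3.494 m·K/W
ΔT = Q'·ΣR = 56.9 × 3.494 = 198.8 K
Heat flows outward, so T_out = T_in − ΔT = 229 − 198.8 = 30.2 °C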